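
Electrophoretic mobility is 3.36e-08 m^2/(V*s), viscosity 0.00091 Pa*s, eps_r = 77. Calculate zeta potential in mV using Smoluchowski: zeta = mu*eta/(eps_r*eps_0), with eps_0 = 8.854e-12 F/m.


Smoluchowski equation: zeta = mu * eta / (eps_r * eps_0)
zeta = 3.36e-08 * 0.00091 / (77 * 8.854e-12)
zeta = 0.044849 V = 44.85 mV

44.85


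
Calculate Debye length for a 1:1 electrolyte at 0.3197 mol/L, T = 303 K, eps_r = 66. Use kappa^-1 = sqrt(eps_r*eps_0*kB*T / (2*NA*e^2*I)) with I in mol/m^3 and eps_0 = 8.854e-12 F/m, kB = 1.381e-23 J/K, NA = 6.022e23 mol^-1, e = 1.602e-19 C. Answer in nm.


Ionic strength I = 0.3197 * 1^2 * 1000 = 319.7 mol/m^3
kappa^-1 = sqrt(66 * 8.854e-12 * 1.381e-23 * 303 / (2 * 6.022e23 * (1.602e-19)^2 * 319.7))
kappa^-1 = 0.497 nm

0.497


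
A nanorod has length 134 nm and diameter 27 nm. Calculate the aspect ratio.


Aspect ratio AR = length / diameter
AR = 134 / 27
AR = 4.96

4.96


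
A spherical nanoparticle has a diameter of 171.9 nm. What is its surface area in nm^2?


Radius r = 171.9/2 = 85.95 nm
Surface area SA = 4 * pi * r^2
SA = 4 * pi * (85.95)^2
SA = 92832.84 nm^2

92832.84


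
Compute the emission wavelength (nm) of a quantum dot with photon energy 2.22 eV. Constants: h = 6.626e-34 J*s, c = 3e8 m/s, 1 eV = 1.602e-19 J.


Convert energy: E = 2.22 eV = 2.22 * 1.602e-19 = 3.55644e-19 J
lambda = h*c / E = 6.626e-34 * 3e8 / 3.55644e-19
lambda = 5.5893e-07 m = 558.9 nm

558.9


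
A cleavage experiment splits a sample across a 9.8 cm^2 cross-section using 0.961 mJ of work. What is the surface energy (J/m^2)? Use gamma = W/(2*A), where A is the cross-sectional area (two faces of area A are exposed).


Convert: A = 9.8 cm^2 = 0.00098 m^2, W = 0.961 mJ = 0.000961 J
Cleaving exposes two faces of area A, so total new surface = 2*A and gamma = W / (2*A)
gamma = 0.000961 / (2 * 0.00098)
gamma = 0.49 J/m^2

0.49


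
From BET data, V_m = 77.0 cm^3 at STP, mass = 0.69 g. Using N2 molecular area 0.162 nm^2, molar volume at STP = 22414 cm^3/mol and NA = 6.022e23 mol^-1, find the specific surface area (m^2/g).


Number of moles in monolayer = V_m / 22414 = 77.0 / 22414 = 0.00343535
Number of molecules = moles * NA = 0.00343535 * 6.022e23
SA = molecules * sigma / mass
SA = (77.0 / 22414) * 6.022e23 * 0.162e-18 / 0.69
SA = 485.7 m^2/g

485.7


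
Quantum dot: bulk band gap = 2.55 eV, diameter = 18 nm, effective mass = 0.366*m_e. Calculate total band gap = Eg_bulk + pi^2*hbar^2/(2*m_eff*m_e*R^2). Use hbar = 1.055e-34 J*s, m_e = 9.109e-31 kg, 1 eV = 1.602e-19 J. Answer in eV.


Radius R = 18/2 nm = 9e-09 m
Confinement energy dE = pi^2 * hbar^2 / (2 * m_eff * m_e * R^2)
dE = pi^2 * (1.055e-34)^2 / (2 * 0.366 * 9.109e-31 * (9e-09)^2) J, divided by 1.602e-19 J/eV
dE = 0.0127 eV
Total band gap = E_g(bulk) + dE = 2.55 + 0.0127 = 2.5627 eV

2.5627


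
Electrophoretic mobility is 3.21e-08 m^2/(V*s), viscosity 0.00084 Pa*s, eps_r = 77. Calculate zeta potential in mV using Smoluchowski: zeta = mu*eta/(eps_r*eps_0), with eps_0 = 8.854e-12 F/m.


Smoluchowski equation: zeta = mu * eta / (eps_r * eps_0)
zeta = 3.21e-08 * 0.00084 / (77 * 8.854e-12)
zeta = 0.039551 V = 39.55 mV

39.55


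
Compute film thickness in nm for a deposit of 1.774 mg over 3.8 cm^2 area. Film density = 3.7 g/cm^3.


Convert: m = 1.774 mg = 1.7740e-06 kg, A = 3.8 cm^2 = 3.8000e-04 m^2, rho = 3.7 g/cm^3 = 3700 kg/m^3
t = m / (A * rho)
t = 1.7740e-06 / (3.8000e-04 * 3700)
t = 1.2617e-06 m = 1261.7 nm

1261.7


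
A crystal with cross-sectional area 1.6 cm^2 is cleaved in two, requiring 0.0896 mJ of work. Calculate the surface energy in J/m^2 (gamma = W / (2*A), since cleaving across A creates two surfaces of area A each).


Convert: A = 1.6 cm^2 = 0.00016 m^2, W = 0.0896 mJ = 8.96e-05 J
Cleaving exposes two faces of area A, so total new surface = 2*A and gamma = W / (2*A)
gamma = 8.96e-05 / (2 * 0.00016)
gamma = 0.28 J/m^2

0.28


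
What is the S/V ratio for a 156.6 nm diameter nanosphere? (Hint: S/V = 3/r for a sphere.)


Radius r = 156.6/2 = 78.3 nm
S/V = 3 / r = 3 / 78.3
S/V = 0.0383 nm^-1

0.0383


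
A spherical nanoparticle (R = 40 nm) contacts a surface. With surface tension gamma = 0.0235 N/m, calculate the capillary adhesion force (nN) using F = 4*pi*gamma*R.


Convert radius: R = 40 nm = 4e-08 m
F = 4 * pi * gamma * R
F = 4 * pi * 0.0235 * 4e-08
F = 1.18124e-08 N = 11.8124 nN

11.8124


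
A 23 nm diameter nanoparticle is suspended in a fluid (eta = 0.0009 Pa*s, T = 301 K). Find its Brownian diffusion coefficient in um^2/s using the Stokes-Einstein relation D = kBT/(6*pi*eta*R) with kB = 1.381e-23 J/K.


Radius R = 23/2 = 11.5 nm = 1.15e-08 m
D = kB*T / (6*pi*eta*R)
D = 1.381e-23 * 301 / (6 * pi * 0.0009 * 1.15e-08)
D = 2.13068e-11 m^2/s = 21.307 um^2/s

21.307


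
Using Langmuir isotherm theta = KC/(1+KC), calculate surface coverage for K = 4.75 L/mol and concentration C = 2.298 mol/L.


Langmuir isotherm: theta = K*C / (1 + K*C)
K*C = 4.75 * 2.298 = 10.9155
theta = 10.9155 / (1 + 10.9155) = 10.9155 / 11.9155
theta = 0.9161

0.9161


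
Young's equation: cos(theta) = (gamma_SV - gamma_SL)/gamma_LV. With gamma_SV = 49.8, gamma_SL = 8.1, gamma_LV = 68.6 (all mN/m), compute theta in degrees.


cos(theta) = (gamma_SV - gamma_SL) / gamma_LV
cos(theta) = (49.8 - 8.1) / 68.6
cos(theta) = 0.607872
theta = arccos(0.607872) = 52.56 degrees

52.56


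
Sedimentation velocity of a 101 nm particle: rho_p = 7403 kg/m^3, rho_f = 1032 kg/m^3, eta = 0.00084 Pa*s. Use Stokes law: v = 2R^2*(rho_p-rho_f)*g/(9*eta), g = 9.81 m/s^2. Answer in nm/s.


Radius R = 101/2 nm = 5.05e-08 m
Density difference = 7403 - 1032 = 6371 kg/m^3
v = 2 * R^2 * (rho_p - rho_f) * g / (9 * eta)
v = 2 * (5.05e-08)^2 * 6371 * 9.81 / (9 * 0.00084)
v = 4.21665e-08 m/s = 42.1665 nm/s

42.1665


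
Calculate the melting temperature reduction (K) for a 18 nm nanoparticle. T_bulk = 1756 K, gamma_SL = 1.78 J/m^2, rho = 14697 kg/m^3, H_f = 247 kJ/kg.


Radius R = 18/2 = 9 nm = 9e-09 m
Convert H_f = 247 kJ/kg = 247000 J/kg
dT = 2 * gamma_SL * T_bulk / (rho * H_f * R)
dT = 2 * 1.78 * 1756 / (14697 * 247000 * 9e-09)
dT = 191.3 K

191.3


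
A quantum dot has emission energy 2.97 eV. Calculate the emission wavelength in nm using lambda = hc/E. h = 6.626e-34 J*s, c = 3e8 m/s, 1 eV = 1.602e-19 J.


Convert energy: E = 2.97 eV = 2.97 * 1.602e-19 = 4.75794e-19 J
lambda = h*c / E = 6.626e-34 * 3e8 / 4.75794e-19
lambda = 4.17786e-07 m = 417.8 nm

417.8


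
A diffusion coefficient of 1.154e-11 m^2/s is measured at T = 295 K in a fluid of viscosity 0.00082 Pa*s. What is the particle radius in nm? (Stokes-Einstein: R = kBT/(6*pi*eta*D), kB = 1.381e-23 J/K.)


Stokes-Einstein: R = kB*T / (6*pi*eta*D)
R = 1.381e-23 * 295 / (6 * pi * 0.00082 * 1.154e-11)
R = 2.28399e-08 m = 22.84 nm

22.84


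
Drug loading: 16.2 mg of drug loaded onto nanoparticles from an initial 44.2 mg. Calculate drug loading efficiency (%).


Drug loading efficiency = (drug loaded / drug initial) * 100
DLE = 16.2 / 44.2 * 100
DLE = 0.3665 * 100
DLE = 36.65%

36.65


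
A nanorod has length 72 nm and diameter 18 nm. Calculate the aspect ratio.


Aspect ratio AR = length / diameter
AR = 72 / 18
AR = 4.0

4.0


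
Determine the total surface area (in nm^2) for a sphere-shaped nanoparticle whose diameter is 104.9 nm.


Radius r = 104.9/2 = 52.45 nm
Surface area SA = 4 * pi * r^2
SA = 4 * pi * (52.45)^2
SA = 34570.12 nm^2

34570.12


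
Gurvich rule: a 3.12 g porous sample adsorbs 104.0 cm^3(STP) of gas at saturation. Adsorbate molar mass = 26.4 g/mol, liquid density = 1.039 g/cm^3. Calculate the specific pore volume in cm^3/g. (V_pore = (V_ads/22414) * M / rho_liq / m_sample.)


Moles adsorbed n = V_ads / 22414 = 104.0 / 22414 = 4.639957e-03 mol
Liquid volume V_liq = n * M / rho_liq = 4.639957e-03 * 26.4 / 1.039 = 0.11790 cm^3
Specific pore volume V_pore = V_liq / m_sample = 0.11790 / 3.12
V_pore = 0.0378 cm^3/g

0.0378


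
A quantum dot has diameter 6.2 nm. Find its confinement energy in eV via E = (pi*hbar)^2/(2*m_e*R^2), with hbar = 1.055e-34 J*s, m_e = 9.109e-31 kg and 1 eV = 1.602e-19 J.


Radius R = 6.2/2 = 3.1 nm = 3.1e-09 m
E = (pi * 1.055e-34)^2 / (2 * 9.109e-31 * (3.1e-09)^2)
E(J) = 6.27452e-21
E = E(J) / 1.602e-19 = 0.0392 eV

0.0392


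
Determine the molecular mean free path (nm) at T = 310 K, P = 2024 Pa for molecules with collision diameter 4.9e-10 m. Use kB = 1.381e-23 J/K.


Mean free path: lambda = kB*T / (sqrt(2) * pi * d^2 * P)
lambda = 1.381e-23 * 310 / (sqrt(2) * pi * (4.9e-10)^2 * 2024)
lambda = 1.98284e-06 m
lambda = 1982.84 nm

1982.84


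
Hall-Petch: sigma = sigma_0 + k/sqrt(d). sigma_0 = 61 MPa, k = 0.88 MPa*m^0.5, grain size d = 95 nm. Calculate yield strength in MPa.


d = 95 nm = 9.5e-08 m
sqrt(d) = 0.0003082207
Hall-Petch contribution = k / sqrt(d) = 0.88 / 0.0003082207 = 2855.1 MPa
sigma = sigma_0 + k/sqrt(d) = 61 + 2855.1 = 2916.1 MPa

2916.1


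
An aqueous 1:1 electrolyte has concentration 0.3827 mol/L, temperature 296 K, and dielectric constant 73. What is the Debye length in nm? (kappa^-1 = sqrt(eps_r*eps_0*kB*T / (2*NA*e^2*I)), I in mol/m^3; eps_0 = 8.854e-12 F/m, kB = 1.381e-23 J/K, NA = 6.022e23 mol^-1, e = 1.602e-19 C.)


Ionic strength I = 0.3827 * 1^2 * 1000 = 382.7 mol/m^3
kappa^-1 = sqrt(73 * 8.854e-12 * 1.381e-23 * 296 / (2 * 6.022e23 * (1.602e-19)^2 * 382.7))
kappa^-1 = 0.473 nm

0.473


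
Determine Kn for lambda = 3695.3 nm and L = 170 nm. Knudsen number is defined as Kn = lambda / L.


Knudsen number Kn = lambda / L
Kn = 3695.3 / 170
Kn = 21.7371

21.7371


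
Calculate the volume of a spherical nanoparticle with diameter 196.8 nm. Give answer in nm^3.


Radius r = 196.8/2 = 98.4 nm
Volume V = (4/3) * pi * r^3
V = (4/3) * pi * (98.4)^3
V = 3990928.11 nm^3

3990928.11


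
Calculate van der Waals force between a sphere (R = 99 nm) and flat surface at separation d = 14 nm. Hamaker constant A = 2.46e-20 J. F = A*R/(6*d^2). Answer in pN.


Convert to SI: R = 99 nm = 9.9e-08 m, d = 14 nm = 1.4e-08 m
F = A * R / (6 * d^2)
F = 2.46e-20 * 9.9e-08 / (6 * (1.4e-08)^2)
F = 2.07092e-12 N = 2.071 pN

2.071


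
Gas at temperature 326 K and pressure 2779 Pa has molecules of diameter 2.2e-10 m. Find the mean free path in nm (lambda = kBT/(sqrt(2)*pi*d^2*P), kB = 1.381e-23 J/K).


Mean free path: lambda = kB*T / (sqrt(2) * pi * d^2 * P)
lambda = 1.381e-23 * 326 / (sqrt(2) * pi * (2.2e-10)^2 * 2779)
lambda = 7.53377e-06 m
lambda = 7533.77 nm

7533.77


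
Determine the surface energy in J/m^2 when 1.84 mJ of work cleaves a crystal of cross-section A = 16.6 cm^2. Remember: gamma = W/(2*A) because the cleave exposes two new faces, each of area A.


Convert: A = 16.6 cm^2 = 0.00166 m^2, W = 1.84 mJ = 0.00184 J
Cleaving exposes two faces of area A, so total new surface = 2*A and gamma = W / (2*A)
gamma = 0.00184 / (2 * 0.00166)
gamma = 0.554 J/m^2

0.554


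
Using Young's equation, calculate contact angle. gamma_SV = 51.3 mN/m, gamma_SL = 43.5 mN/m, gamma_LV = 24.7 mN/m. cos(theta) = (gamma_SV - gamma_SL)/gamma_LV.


cos(theta) = (gamma_SV - gamma_SL) / gamma_LV
cos(theta) = (51.3 - 43.5) / 24.7
cos(theta) = 0.315789
theta = arccos(0.315789) = 71.59 degrees

71.59


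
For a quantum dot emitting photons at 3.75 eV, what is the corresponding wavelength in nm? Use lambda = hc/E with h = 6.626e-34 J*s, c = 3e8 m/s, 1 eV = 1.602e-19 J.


Convert energy: E = 3.75 eV = 3.75 * 1.602e-19 = 6.0075e-19 J
lambda = h*c / E = 6.626e-34 * 3e8 / 6.0075e-19
lambda = 3.30886e-07 m = 330.9 nm

330.9


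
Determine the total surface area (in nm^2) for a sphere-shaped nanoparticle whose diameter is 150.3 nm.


Radius r = 150.3/2 = 75.15 nm
Surface area SA = 4 * pi * r^2
SA = 4 * pi * (75.15)^2
SA = 70968.86 nm^2

70968.86


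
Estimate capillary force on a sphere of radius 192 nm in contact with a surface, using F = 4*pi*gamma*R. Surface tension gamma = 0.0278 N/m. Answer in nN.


Convert radius: R = 192 nm = 1.92e-07 m
F = 4 * pi * gamma * R
F = 4 * pi * 0.0278 * 1.92e-07
F = 6.70743e-08 N = 67.0743 nN

67.0743


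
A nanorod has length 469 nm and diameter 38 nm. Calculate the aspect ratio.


Aspect ratio AR = length / diameter
AR = 469 / 38
AR = 12.34

12.34


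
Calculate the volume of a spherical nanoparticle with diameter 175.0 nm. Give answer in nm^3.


Radius r = 175.0/2 = 87.5 nm
Volume V = (4/3) * pi * r^3
V = (4/3) * pi * (87.5)^3
V = 2806162.19 nm^3

2806162.19


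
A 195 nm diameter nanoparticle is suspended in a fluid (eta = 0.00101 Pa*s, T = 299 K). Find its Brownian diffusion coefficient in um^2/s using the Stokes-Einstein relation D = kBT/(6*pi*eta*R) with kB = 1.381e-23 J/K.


Radius R = 195/2 = 97.5 nm = 9.75e-08 m
D = kB*T / (6*pi*eta*R)
D = 1.381e-23 * 299 / (6 * pi * 0.00101 * 9.75e-08)
D = 2.22453e-12 m^2/s = 2.225 um^2/s

2.225


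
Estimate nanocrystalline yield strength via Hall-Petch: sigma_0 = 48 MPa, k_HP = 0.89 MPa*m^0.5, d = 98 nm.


d = 98 nm = 9.8e-08 m
sqrt(d) = 0.0003130495
Hall-Petch contribution = k / sqrt(d) = 0.89 / 0.0003130495 = 2843.0 MPa
sigma = sigma_0 + k/sqrt(d) = 48 + 2843.0 = 2891.0 MPa

2891.0


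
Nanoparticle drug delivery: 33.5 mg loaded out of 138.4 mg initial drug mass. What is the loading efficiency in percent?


Drug loading efficiency = (drug loaded / drug initial) * 100
DLE = 33.5 / 138.4 * 100
DLE = 0.2421 * 100
DLE = 24.21%

24.21


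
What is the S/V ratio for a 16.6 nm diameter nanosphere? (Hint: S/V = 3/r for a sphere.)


Radius r = 16.6/2 = 8.3 nm
S/V = 3 / r = 3 / 8.3
S/V = 0.3614 nm^-1

0.3614


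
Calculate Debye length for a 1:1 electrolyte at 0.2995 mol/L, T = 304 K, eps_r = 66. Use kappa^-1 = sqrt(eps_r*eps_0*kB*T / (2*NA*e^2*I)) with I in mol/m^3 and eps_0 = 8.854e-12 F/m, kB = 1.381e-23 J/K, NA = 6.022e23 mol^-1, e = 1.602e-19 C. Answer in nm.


Ionic strength I = 0.2995 * 1^2 * 1000 = 299.5 mol/m^3
kappa^-1 = sqrt(66 * 8.854e-12 * 1.381e-23 * 304 / (2 * 6.022e23 * (1.602e-19)^2 * 299.5))
kappa^-1 = 0.515 nm

0.515


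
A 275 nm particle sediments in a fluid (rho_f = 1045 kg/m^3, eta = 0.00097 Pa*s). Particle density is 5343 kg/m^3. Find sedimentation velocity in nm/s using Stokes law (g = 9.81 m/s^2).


Radius R = 275/2 nm = 1.375e-07 m
Density difference = 5343 - 1045 = 4298 kg/m^3
v = 2 * R^2 * (rho_p - rho_f) * g / (9 * eta)
v = 2 * (1.375e-07)^2 * 4298 * 9.81 / (9 * 0.00097)
v = 1.82623e-07 m/s = 182.6235 nm/s

182.6235


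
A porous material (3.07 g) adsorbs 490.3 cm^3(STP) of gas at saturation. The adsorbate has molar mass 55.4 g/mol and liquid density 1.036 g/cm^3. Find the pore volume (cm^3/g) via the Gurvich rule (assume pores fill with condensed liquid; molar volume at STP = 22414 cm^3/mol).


Moles adsorbed n = V_ads / 22414 = 490.3 / 22414 = 2.187472e-02 mol
Liquid volume V_liq = n * M / rho_liq = 2.187472e-02 * 55.4 / 1.036 = 1.16975 cm^3
Specific pore volume V_pore = V_liq / m_sample = 1.16975 / 3.07
V_pore = 0.381 cm^3/g

0.381


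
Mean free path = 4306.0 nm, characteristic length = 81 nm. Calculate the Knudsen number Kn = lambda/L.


Knudsen number Kn = lambda / L
Kn = 4306.0 / 81
Kn = 53.1605

53.1605


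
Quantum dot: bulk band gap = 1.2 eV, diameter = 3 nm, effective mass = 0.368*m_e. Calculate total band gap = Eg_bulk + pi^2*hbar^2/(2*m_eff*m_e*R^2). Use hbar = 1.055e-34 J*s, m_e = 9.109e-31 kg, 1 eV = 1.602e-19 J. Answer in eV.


Radius R = 3/2 nm = 1.5e-09 m
Confinement energy dE = pi^2 * hbar^2 / (2 * m_eff * m_e * R^2)
dE = pi^2 * (1.055e-34)^2 / (2 * 0.368 * 9.109e-31 * (1.5e-09)^2) J, divided by 1.602e-19 J/eV
dE = 0.4546 eV
Total band gap = E_g(bulk) + dE = 1.2 + 0.4546 = 1.6546 eV

1.6546


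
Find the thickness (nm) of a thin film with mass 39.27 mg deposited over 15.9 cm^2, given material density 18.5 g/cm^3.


Convert: m = 39.27 mg = 3.9270e-05 kg, A = 15.9 cm^2 = 1.5900e-03 m^2, rho = 18.5 g/cm^3 = 18500 kg/m^3
t = m / (A * rho)
t = 3.9270e-05 / (1.5900e-03 * 18500)
t = 1.3350e-06 m = 1335.0 nm

1335.0


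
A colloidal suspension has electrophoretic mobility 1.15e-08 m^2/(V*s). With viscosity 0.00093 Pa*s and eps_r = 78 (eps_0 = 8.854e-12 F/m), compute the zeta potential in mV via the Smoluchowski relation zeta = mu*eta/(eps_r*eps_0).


Smoluchowski equation: zeta = mu * eta / (eps_r * eps_0)
zeta = 1.15e-08 * 0.00093 / (78 * 8.854e-12)
zeta = 0.015486 V = 15.49 mV

15.49


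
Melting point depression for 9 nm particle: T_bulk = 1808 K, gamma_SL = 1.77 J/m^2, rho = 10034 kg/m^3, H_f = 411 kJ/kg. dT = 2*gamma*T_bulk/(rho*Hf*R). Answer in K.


Radius R = 9/2 = 4.5 nm = 4.5e-09 m
Convert H_f = 411 kJ/kg = 411000 J/kg
dT = 2 * gamma_SL * T_bulk / (rho * H_f * R)
dT = 2 * 1.77 * 1808 / (10034 * 411000 * 4.5e-09)
dT = 344.9 K

344.9


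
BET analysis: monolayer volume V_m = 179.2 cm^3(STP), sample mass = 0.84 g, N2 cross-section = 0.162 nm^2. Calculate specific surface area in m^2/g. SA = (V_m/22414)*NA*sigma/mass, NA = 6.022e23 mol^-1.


Number of moles in monolayer = V_m / 22414 = 179.2 / 22414 = 0.007995
Number of molecules = moles * NA = 0.007995 * 6.022e23
SA = molecules * sigma / mass
SA = (179.2 / 22414) * 6.022e23 * 0.162e-18 / 0.84
SA = 928.5 m^2/g

928.5


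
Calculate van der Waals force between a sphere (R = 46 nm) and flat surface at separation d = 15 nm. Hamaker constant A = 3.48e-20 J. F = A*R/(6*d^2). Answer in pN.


Convert to SI: R = 46 nm = 4.6e-08 m, d = 15 nm = 1.5e-08 m
F = A * R / (6 * d^2)
F = 3.48e-20 * 4.6e-08 / (6 * (1.5e-08)^2)
F = 1.18578e-12 N = 1.186 pN

1.186


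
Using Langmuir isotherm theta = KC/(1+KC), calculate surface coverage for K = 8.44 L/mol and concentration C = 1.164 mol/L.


Langmuir isotherm: theta = K*C / (1 + K*C)
K*C = 8.44 * 1.164 = 9.82416
theta = 9.82416 / (1 + 9.82416) = 9.82416 / 10.82416
theta = 0.9076

0.9076


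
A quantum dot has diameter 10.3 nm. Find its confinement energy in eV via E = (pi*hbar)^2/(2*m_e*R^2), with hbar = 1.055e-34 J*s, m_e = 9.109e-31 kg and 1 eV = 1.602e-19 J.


Radius R = 10.3/2 = 5.15 nm = 5.15e-09 m
E = (pi * 1.055e-34)^2 / (2 * 9.109e-31 * (5.15e-09)^2)
E(J) = 2.27347e-21
E = E(J) / 1.602e-19 = 0.0142 eV

0.0142


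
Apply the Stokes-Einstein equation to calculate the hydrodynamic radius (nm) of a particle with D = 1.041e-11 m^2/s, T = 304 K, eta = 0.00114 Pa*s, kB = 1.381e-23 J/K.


Stokes-Einstein: R = kB*T / (6*pi*eta*D)
R = 1.381e-23 * 304 / (6 * pi * 0.00114 * 1.041e-11)
R = 1.87677e-08 m = 18.77 nm

18.77


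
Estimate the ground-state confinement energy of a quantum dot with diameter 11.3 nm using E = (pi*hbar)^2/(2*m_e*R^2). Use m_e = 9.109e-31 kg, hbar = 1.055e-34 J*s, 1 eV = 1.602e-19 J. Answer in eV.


Radius R = 11.3/2 = 5.65 nm = 5.65e-09 m
E = (pi * 1.055e-34)^2 / (2 * 9.109e-31 * (5.65e-09)^2)
E(J) = 1.88889e-21
E = E(J) / 1.602e-19 = 0.0118 eV

0.0118


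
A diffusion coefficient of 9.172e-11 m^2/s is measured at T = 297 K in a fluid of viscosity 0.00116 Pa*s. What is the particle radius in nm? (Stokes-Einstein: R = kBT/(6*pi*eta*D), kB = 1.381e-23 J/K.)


Stokes-Einstein: R = kB*T / (6*pi*eta*D)
R = 1.381e-23 * 297 / (6 * pi * 0.00116 * 9.172e-11)
R = 2.04516e-09 m = 2.05 nm

2.05


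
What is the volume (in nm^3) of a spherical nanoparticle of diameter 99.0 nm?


Radius r = 99.0/2 = 49.5 nm
Volume V = (4/3) * pi * r^3
V = (4/3) * pi * (49.5)^3
V = 508047.37 nm^3

508047.37


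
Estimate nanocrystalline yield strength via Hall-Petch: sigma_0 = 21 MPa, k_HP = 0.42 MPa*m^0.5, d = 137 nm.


d = 137 nm = 1.37e-07 m
sqrt(d) = 0.0003701351
Hall-Petch contribution = k / sqrt(d) = 0.42 / 0.0003701351 = 1134.7 MPa
sigma = sigma_0 + k/sqrt(d) = 21 + 1134.7 = 1155.7 MPa

1155.7


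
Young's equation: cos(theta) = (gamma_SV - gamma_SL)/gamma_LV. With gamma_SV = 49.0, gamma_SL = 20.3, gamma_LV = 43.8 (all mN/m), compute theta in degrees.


cos(theta) = (gamma_SV - gamma_SL) / gamma_LV
cos(theta) = (49.0 - 20.3) / 43.8
cos(theta) = 0.655251
theta = arccos(0.655251) = 49.06 degrees

49.06


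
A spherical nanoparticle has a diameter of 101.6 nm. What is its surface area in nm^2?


Radius r = 101.6/2 = 50.8 nm
Surface area SA = 4 * pi * r^2
SA = 4 * pi * (50.8)^2
SA = 32429.28 nm^2

32429.28


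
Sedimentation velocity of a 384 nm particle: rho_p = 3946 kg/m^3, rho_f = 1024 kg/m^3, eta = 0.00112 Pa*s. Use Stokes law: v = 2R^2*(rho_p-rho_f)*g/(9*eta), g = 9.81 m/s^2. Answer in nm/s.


Radius R = 384/2 nm = 1.92e-07 m
Density difference = 3946 - 1024 = 2922 kg/m^3
v = 2 * R^2 * (rho_p - rho_f) * g / (9 * eta)
v = 2 * (1.92e-07)^2 * 2922 * 9.81 / (9 * 0.00112)
v = 2.09663e-07 m/s = 209.6627 nm/s

209.6627


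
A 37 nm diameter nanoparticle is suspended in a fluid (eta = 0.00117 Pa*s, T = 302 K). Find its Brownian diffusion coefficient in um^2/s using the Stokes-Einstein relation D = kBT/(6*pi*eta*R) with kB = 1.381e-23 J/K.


Radius R = 37/2 = 18.5 nm = 1.85e-08 m
D = kB*T / (6*pi*eta*R)
D = 1.381e-23 * 302 / (6 * pi * 0.00117 * 1.85e-08)
D = 1.02221e-11 m^2/s = 10.222 um^2/s

10.222


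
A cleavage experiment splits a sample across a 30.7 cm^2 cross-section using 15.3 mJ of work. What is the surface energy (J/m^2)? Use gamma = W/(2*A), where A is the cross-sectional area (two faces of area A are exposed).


Convert: A = 30.7 cm^2 = 0.00307 m^2, W = 15.3 mJ = 0.0153 J
Cleaving exposes two faces of area A, so total new surface = 2*A and gamma = W / (2*A)
gamma = 0.0153 / (2 * 0.00307)
gamma = 2.492 J/m^2

2.492


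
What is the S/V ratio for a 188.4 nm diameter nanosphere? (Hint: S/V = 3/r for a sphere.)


Radius r = 188.4/2 = 94.2 nm
S/V = 3 / r = 3 / 94.2
S/V = 0.0318 nm^-1

0.0318


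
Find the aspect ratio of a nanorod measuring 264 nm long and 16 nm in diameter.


Aspect ratio AR = length / diameter
AR = 264 / 16
AR = 16.5

16.5


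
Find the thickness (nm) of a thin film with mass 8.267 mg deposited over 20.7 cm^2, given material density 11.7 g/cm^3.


Convert: m = 8.267 mg = 8.2670e-06 kg, A = 20.7 cm^2 = 2.0700e-03 m^2, rho = 11.7 g/cm^3 = 11700 kg/m^3
t = m / (A * rho)
t = 8.2670e-06 / (2.0700e-03 * 11700)
t = 3.4134e-07 m = 341.3 nm

341.3


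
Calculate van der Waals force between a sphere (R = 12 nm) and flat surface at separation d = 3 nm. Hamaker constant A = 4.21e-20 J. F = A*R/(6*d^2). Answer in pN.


Convert to SI: R = 12 nm = 1.2e-08 m, d = 3 nm = 3e-09 m
F = A * R / (6 * d^2)
F = 4.21e-20 * 1.2e-08 / (6 * (3e-09)^2)
F = 9.35556e-12 N = 9.356 pN

9.356


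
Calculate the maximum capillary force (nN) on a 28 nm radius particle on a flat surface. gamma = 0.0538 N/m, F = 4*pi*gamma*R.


Convert radius: R = 28 nm = 2.8e-08 m
F = 4 * pi * gamma * R
F = 4 * pi * 0.0538 * 2.8e-08
F = 1.893e-08 N = 18.93 nN

18.93


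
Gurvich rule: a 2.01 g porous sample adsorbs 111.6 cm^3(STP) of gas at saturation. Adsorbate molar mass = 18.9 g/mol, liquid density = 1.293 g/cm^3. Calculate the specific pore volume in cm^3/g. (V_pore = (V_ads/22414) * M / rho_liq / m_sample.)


Moles adsorbed n = V_ads / 22414 = 111.6 / 22414 = 4.979031e-03 mol
Liquid volume V_liq = n * M / rho_liq = 4.979031e-03 * 18.9 / 1.293 = 0.07278 cm^3
Specific pore volume V_pore = V_liq / m_sample = 0.07278 / 2.01
V_pore = 0.0362 cm^3/g

0.0362


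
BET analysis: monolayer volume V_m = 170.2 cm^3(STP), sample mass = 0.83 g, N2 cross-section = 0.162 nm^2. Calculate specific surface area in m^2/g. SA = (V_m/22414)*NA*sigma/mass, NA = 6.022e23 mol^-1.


Number of moles in monolayer = V_m / 22414 = 170.2 / 22414 = 0.00759347
Number of molecules = moles * NA = 0.00759347 * 6.022e23
SA = molecules * sigma / mass
SA = (170.2 / 22414) * 6.022e23 * 0.162e-18 / 0.83
SA = 892.5 m^2/g

892.5


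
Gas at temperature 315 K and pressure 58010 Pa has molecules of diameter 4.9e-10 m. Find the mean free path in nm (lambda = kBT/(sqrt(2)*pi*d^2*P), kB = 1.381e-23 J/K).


Mean free path: lambda = kB*T / (sqrt(2) * pi * d^2 * P)
lambda = 1.381e-23 * 315 / (sqrt(2) * pi * (4.9e-10)^2 * 58010)
lambda = 7.02982e-08 m
lambda = 70.3 nm

70.3


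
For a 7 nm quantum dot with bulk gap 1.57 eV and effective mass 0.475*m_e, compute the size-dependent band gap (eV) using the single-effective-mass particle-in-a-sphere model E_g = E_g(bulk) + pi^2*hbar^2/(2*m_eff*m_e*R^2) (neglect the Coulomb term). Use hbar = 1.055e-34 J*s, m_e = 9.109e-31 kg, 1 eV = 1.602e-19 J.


Radius R = 7/2 nm = 3.5e-09 m
Confinement energy dE = pi^2 * hbar^2 / (2 * m_eff * m_e * R^2)
dE = pi^2 * (1.055e-34)^2 / (2 * 0.475 * 9.109e-31 * (3.5e-09)^2) J, divided by 1.602e-19 J/eV
dE = 0.0647 eV
Total band gap = E_g(bulk) + dE = 1.57 + 0.0647 = 1.6347 eV

1.6347


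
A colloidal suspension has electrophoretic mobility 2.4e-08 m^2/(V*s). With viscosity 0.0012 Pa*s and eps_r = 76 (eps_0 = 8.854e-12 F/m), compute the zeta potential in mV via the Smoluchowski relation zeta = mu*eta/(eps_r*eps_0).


Smoluchowski equation: zeta = mu * eta / (eps_r * eps_0)
zeta = 2.4e-08 * 0.0012 / (76 * 8.854e-12)
zeta = 0.0428 V = 42.8 mV

42.8


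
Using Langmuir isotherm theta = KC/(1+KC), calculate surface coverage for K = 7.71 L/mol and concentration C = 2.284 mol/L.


Langmuir isotherm: theta = K*C / (1 + K*C)
K*C = 7.71 * 2.284 = 17.60964
theta = 17.60964 / (1 + 17.60964) = 17.60964 / 18.60964
theta = 0.9463

0.9463


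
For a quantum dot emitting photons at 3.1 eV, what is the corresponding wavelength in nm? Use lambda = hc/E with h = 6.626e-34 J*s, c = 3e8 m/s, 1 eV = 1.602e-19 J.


Convert energy: E = 3.1 eV = 3.1 * 1.602e-19 = 4.9662e-19 J
lambda = h*c / E = 6.626e-34 * 3e8 / 4.9662e-19
lambda = 4.00266e-07 m = 400.3 nm

400.3


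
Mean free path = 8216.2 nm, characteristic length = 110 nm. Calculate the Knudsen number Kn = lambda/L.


Knudsen number Kn = lambda / L
Kn = 8216.2 / 110
Kn = 74.6927

74.6927


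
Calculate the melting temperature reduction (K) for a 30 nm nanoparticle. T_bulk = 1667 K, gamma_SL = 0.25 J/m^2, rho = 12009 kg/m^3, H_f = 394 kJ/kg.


Radius R = 30/2 = 15 nm = 1.5e-08 m
Convert H_f = 394 kJ/kg = 394000 J/kg
dT = 2 * gamma_SL * T_bulk / (rho * H_f * R)
dT = 2 * 0.25 * 1667 / (12009 * 394000 * 1.5e-08)
dT = 11.7 K

11.7


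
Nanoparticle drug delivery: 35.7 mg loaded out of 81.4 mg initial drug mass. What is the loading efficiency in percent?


Drug loading efficiency = (drug loaded / drug initial) * 100
DLE = 35.7 / 81.4 * 100
DLE = 0.4386 * 100
DLE = 43.86%

43.86


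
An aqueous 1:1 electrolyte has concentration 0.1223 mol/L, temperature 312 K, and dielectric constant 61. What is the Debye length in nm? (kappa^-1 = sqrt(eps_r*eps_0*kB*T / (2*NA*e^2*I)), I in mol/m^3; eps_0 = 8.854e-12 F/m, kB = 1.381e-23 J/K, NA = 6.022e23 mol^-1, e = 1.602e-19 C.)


Ionic strength I = 0.1223 * 1^2 * 1000 = 122.3 mol/m^3
kappa^-1 = sqrt(61 * 8.854e-12 * 1.381e-23 * 312 / (2 * 6.022e23 * (1.602e-19)^2 * 122.3))
kappa^-1 = 0.785 nm

0.785


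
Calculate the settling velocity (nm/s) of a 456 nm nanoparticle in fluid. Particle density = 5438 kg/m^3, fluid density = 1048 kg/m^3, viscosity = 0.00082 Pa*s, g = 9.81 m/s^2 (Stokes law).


Radius R = 456/2 nm = 2.28e-07 m
Density difference = 5438 - 1048 = 4390 kg/m^3
v = 2 * R^2 * (rho_p - rho_f) * g / (9 * eta)
v = 2 * (2.28e-07)^2 * 4390 * 9.81 / (9 * 0.00082)
v = 6.06704e-07 m/s = 606.704 nm/s

606.704


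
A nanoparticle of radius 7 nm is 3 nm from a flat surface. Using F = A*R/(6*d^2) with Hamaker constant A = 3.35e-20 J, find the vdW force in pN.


Convert to SI: R = 7 nm = 7e-09 m, d = 3 nm = 3e-09 m
F = A * R / (6 * d^2)
F = 3.35e-20 * 7e-09 / (6 * (3e-09)^2)
F = 4.34259e-12 N = 4.343 pN

4.343


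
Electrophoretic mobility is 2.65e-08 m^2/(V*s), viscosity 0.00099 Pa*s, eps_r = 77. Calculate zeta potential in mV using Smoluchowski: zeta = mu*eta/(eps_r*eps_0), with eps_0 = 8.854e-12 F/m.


Smoluchowski equation: zeta = mu * eta / (eps_r * eps_0)
zeta = 2.65e-08 * 0.00099 / (77 * 8.854e-12)
zeta = 0.038481 V = 38.48 mV

38.48


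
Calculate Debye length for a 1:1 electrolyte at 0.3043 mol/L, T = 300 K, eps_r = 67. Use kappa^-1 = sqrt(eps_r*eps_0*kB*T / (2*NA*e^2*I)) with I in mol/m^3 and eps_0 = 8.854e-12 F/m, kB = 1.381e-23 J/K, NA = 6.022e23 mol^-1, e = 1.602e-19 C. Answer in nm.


Ionic strength I = 0.3043 * 1^2 * 1000 = 304.3 mol/m^3
kappa^-1 = sqrt(67 * 8.854e-12 * 1.381e-23 * 300 / (2 * 6.022e23 * (1.602e-19)^2 * 304.3))
kappa^-1 = 0.511 nm

0.511


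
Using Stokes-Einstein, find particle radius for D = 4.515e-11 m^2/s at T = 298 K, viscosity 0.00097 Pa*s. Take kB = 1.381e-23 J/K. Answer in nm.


Stokes-Einstein: R = kB*T / (6*pi*eta*D)
R = 1.381e-23 * 298 / (6 * pi * 0.00097 * 4.515e-11)
R = 4.98516e-09 m = 4.99 nm

4.99


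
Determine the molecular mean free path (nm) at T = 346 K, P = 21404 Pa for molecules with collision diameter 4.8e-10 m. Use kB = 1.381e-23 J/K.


Mean free path: lambda = kB*T / (sqrt(2) * pi * d^2 * P)
lambda = 1.381e-23 * 346 / (sqrt(2) * pi * (4.8e-10)^2 * 21404)
lambda = 2.18086e-07 m
lambda = 218.09 nm

218.09


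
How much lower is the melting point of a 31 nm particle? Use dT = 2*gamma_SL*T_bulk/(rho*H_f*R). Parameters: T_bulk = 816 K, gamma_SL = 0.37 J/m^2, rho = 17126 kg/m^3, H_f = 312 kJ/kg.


Radius R = 31/2 = 15.5 nm = 1.55e-08 m
Convert H_f = 312 kJ/kg = 312000 J/kg
dT = 2 * gamma_SL * T_bulk / (rho * H_f * R)
dT = 2 * 0.37 * 816 / (17126 * 312000 * 1.55e-08)
dT = 7.3 K

7.3


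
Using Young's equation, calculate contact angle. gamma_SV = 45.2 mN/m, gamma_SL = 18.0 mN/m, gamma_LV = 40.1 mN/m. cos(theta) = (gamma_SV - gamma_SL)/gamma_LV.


cos(theta) = (gamma_SV - gamma_SL) / gamma_LV
cos(theta) = (45.2 - 18.0) / 40.1
cos(theta) = 0.678304
theta = arccos(0.678304) = 47.29 degrees

47.29


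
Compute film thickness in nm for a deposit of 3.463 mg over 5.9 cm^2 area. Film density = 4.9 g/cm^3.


Convert: m = 3.463 mg = 3.4630e-06 kg, A = 5.9 cm^2 = 5.9000e-04 m^2, rho = 4.9 g/cm^3 = 4900 kg/m^3
t = m / (A * rho)
t = 3.4630e-06 / (5.9000e-04 * 4900)
t = 1.1979e-06 m = 1197.9 nm

1197.9


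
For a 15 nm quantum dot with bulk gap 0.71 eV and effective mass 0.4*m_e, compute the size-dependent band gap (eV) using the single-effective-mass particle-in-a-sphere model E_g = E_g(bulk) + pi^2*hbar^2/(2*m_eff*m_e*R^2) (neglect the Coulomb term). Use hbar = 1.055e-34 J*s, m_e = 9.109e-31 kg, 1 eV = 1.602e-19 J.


Radius R = 15/2 nm = 7.5e-09 m
Confinement energy dE = pi^2 * hbar^2 / (2 * m_eff * m_e * R^2)
dE = pi^2 * (1.055e-34)^2 / (2 * 0.4 * 9.109e-31 * (7.5e-09)^2) J, divided by 1.602e-19 J/eV
dE = 0.0167 eV
Total band gap = E_g(bulk) + dE = 0.71 + 0.0167 = 0.7267 eV

0.7267


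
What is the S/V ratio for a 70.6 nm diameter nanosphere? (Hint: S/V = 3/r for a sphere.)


Radius r = 70.6/2 = 35.3 nm
S/V = 3 / r = 3 / 35.3
S/V = 0.085 nm^-1

0.085


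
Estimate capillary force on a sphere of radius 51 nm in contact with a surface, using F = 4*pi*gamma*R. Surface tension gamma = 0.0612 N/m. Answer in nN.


Convert radius: R = 51 nm = 5.1e-08 m
F = 4 * pi * gamma * R
F = 4 * pi * 0.0612 * 5.1e-08
F = 3.92222e-08 N = 39.2222 nN

39.2222


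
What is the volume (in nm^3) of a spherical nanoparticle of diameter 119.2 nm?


Radius r = 119.2/2 = 59.6 nm
Volume V = (4/3) * pi * r^3
V = (4/3) * pi * (59.6)^3
V = 886803.48 nm^3

886803.48


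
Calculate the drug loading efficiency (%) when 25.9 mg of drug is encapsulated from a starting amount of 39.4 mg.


Drug loading efficiency = (drug loaded / drug initial) * 100
DLE = 25.9 / 39.4 * 100
DLE = 0.6574 * 100
DLE = 65.74%

65.74


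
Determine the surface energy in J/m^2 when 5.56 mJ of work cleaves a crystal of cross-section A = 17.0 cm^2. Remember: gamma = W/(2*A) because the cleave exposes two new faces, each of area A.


Convert: A = 17.0 cm^2 = 0.0017 m^2, W = 5.56 mJ = 0.00556 J
Cleaving exposes two faces of area A, so total new surface = 2*A and gamma = W / (2*A)
gamma = 0.00556 / (2 * 0.0017)
gamma = 1.635 J/m^2

1.635


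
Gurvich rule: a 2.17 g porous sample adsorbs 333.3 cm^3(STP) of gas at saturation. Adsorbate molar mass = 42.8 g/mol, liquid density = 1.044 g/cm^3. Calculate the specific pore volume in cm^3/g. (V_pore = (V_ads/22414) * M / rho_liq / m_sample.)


Moles adsorbed n = V_ads / 22414 = 333.3 / 22414 = 1.487017e-02 mol
Liquid volume V_liq = n * M / rho_liq = 1.487017e-02 * 42.8 / 1.044 = 0.60962 cm^3
Specific pore volume V_pore = V_liq / m_sample = 0.60962 / 2.17
V_pore = 0.2809 cm^3/g

0.2809


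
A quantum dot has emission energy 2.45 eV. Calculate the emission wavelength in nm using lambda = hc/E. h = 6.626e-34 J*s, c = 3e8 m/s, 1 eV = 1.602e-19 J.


Convert energy: E = 2.45 eV = 2.45 * 1.602e-19 = 3.9249e-19 J
lambda = h*c / E = 6.626e-34 * 3e8 / 3.9249e-19
lambda = 5.06459e-07 m = 506.5 nm

506.5


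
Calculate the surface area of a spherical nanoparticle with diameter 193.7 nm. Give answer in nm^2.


Radius r = 193.7/2 = 96.85 nm
Surface area SA = 4 * pi * r^2
SA = 4 * pi * (96.85)^2
SA = 117871.58 nm^2

117871.58


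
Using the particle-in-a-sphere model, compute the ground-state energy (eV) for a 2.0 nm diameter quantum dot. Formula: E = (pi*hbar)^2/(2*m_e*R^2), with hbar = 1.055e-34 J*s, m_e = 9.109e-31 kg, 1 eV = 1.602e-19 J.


Radius R = 2.0/2 = 1 nm = 1e-09 m
E = (pi * 1.055e-34)^2 / (2 * 9.109e-31 * (1e-09)^2)
E(J) = 6.02981e-20
E = E(J) / 1.602e-19 = 0.3764 eV

0.3764


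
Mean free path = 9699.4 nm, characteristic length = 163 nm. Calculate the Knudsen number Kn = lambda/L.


Knudsen number Kn = lambda / L
Kn = 9699.4 / 163
Kn = 59.5055

59.5055


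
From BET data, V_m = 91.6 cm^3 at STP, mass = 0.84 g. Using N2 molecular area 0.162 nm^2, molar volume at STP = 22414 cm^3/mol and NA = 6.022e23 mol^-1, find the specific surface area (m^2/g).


Number of moles in monolayer = V_m / 22414 = 91.6 / 22414 = 0.00408673
Number of molecules = moles * NA = 0.00408673 * 6.022e23
SA = molecules * sigma / mass
SA = (91.6 / 22414) * 6.022e23 * 0.162e-18 / 0.84
SA = 474.6 m^2/g

474.6


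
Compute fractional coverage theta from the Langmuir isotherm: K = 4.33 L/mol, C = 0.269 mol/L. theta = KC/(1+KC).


Langmuir isotherm: theta = K*C / (1 + K*C)
K*C = 4.33 * 0.269 = 1.16477
theta = 1.16477 / (1 + 1.16477) = 1.16477 / 2.16477
theta = 0.5381

0.5381


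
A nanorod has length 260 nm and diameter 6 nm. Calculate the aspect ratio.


Aspect ratio AR = length / diameter
AR = 260 / 6
AR = 43.33

43.33


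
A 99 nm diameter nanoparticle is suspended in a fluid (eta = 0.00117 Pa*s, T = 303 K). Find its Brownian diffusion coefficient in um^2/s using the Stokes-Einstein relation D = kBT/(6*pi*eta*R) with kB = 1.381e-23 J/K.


Radius R = 99/2 = 49.5 nm = 4.95e-08 m
D = kB*T / (6*pi*eta*R)
D = 1.381e-23 * 303 / (6 * pi * 0.00117 * 4.95e-08)
D = 3.83305e-12 m^2/s = 3.833 um^2/s

3.833


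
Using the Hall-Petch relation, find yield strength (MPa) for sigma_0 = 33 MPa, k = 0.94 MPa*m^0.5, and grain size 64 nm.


d = 64 nm = 6.4e-08 m
sqrt(d) = 0.0002529822
Hall-Petch contribution = k / sqrt(d) = 0.94 / 0.0002529822 = 3715.7 MPa
sigma = sigma_0 + k/sqrt(d) = 33 + 3715.7 = 3748.7 MPa

3748.7


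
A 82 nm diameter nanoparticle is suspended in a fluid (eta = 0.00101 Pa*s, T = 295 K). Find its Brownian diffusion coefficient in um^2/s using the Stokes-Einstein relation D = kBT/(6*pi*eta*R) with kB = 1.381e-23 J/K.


Radius R = 82/2 = 41 nm = 4.1e-08 m
D = kB*T / (6*pi*eta*R)
D = 1.381e-23 * 295 / (6 * pi * 0.00101 * 4.1e-08)
D = 5.21926e-12 m^2/s = 5.219 um^2/s

5.219


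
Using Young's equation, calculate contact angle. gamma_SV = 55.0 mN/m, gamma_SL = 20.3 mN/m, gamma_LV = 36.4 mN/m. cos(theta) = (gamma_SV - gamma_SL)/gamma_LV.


cos(theta) = (gamma_SV - gamma_SL) / gamma_LV
cos(theta) = (55.0 - 20.3) / 36.4
cos(theta) = 0.953297
theta = arccos(0.953297) = 17.58 degrees

17.58


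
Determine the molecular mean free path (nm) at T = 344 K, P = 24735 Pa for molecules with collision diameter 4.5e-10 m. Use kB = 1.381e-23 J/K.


Mean free path: lambda = kB*T / (sqrt(2) * pi * d^2 * P)
lambda = 1.381e-23 * 344 / (sqrt(2) * pi * (4.5e-10)^2 * 24735)
lambda = 2.13477e-07 m
lambda = 213.48 nm

213.48


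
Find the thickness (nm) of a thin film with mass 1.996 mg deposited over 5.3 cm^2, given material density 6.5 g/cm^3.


Convert: m = 1.996 mg = 1.9960e-06 kg, A = 5.3 cm^2 = 5.3000e-04 m^2, rho = 6.5 g/cm^3 = 6500 kg/m^3
t = m / (A * rho)
t = 1.9960e-06 / (5.3000e-04 * 6500)
t = 5.7939e-07 m = 579.4 nm

579.4


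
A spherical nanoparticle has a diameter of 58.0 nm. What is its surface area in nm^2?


Radius r = 58.0/2 = 29 nm
Surface area SA = 4 * pi * r^2
SA = 4 * pi * (29)^2
SA = 10568.32 nm^2

10568.32


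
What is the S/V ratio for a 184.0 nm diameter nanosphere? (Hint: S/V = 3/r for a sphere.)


Radius r = 184.0/2 = 92 nm
S/V = 3 / r = 3 / 92
S/V = 0.0326 nm^-1

0.0326


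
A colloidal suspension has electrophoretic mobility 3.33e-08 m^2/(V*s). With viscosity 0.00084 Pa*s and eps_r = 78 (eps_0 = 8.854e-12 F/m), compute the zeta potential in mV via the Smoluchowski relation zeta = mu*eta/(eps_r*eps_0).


Smoluchowski equation: zeta = mu * eta / (eps_r * eps_0)
zeta = 3.33e-08 * 0.00084 / (78 * 8.854e-12)
zeta = 0.040503 V = 40.5 mV

40.5


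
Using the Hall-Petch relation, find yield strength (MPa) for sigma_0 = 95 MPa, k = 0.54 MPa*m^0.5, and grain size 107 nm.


d = 107 nm = 1.07e-07 m
sqrt(d) = 0.0003271085
Hall-Petch contribution = k / sqrt(d) = 0.54 / 0.0003271085 = 1650.8 MPa
sigma = sigma_0 + k/sqrt(d) = 95 + 1650.8 = 1745.8 MPa

1745.8


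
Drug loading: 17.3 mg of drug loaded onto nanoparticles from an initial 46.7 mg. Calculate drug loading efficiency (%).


Drug loading efficiency = (drug loaded / drug initial) * 100
DLE = 17.3 / 46.7 * 100
DLE = 0.3704 * 100
DLE = 37.04%

37.04


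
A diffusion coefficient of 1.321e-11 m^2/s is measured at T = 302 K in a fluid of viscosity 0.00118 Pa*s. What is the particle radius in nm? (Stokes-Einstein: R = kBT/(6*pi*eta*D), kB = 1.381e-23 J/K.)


Stokes-Einstein: R = kB*T / (6*pi*eta*D)
R = 1.381e-23 * 302 / (6 * pi * 0.00118 * 1.321e-11)
R = 1.41943e-08 m = 14.19 nm

14.19


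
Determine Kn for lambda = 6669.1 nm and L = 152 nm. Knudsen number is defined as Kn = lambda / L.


Knudsen number Kn = lambda / L
Kn = 6669.1 / 152
Kn = 43.8757

43.8757


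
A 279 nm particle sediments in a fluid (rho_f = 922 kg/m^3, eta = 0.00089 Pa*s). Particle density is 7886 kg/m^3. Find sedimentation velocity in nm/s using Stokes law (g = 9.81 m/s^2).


Radius R = 279/2 nm = 1.395e-07 m
Density difference = 7886 - 922 = 6964 kg/m^3
v = 2 * R^2 * (rho_p - rho_f) * g / (9 * eta)
v = 2 * (1.395e-07)^2 * 6964 * 9.81 / (9 * 0.00089)
v = 3.31951e-07 m/s = 331.9508 nm/s

331.9508


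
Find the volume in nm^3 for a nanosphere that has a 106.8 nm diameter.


Radius r = 106.8/2 = 53.4 nm
Volume V = (4/3) * pi * r^3
V = (4/3) * pi * (53.4)^3
V = 637840.92 nm^3

637840.92


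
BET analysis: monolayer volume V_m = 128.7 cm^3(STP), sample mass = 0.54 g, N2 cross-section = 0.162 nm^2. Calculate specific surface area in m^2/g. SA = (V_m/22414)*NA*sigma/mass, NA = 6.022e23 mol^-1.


Number of moles in monolayer = V_m / 22414 = 128.7 / 22414 = 0.00574195
Number of molecules = moles * NA = 0.00574195 * 6.022e23
SA = molecules * sigma / mass
SA = (128.7 / 22414) * 6.022e23 * 0.162e-18 / 0.54
SA = 1037.3 m^2/g

1037.3


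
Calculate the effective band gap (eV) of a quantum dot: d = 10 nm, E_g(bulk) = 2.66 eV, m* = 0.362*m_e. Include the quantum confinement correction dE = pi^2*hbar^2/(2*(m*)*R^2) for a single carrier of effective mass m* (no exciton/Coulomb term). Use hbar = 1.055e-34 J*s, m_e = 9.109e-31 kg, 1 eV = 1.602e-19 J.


Radius R = 10/2 nm = 5e-09 m
Confinement energy dE = pi^2 * hbar^2 / (2 * m_eff * m_e * R^2)
dE = pi^2 * (1.055e-34)^2 / (2 * 0.362 * 9.109e-31 * (5e-09)^2) J, divided by 1.602e-19 J/eV
dE = 0.0416 eV
Total band gap = E_g(bulk) + dE = 2.66 + 0.0416 = 2.7016 eV

2.7016
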